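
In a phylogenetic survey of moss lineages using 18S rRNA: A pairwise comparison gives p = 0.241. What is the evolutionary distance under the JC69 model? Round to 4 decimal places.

0.2907

d = −(3/4) ln(1 − 4p/3) = −0.75 ln(1 − 0.321333) = −0.75 ln(0.678667)
  = −0.75 × (-0.387625) = 0.290719 substitutions/site.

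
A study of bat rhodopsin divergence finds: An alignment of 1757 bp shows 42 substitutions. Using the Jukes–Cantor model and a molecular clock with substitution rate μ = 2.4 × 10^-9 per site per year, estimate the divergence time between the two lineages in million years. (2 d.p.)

5.06

p = 42/1757 ≈ 0.023904.
d = −(3/4) ln(1 − 4p/3) = −0.75 ln(1 − 0.031872) = −0.75 ln(0.968128)
  = −0.75 × (-0.032391) = 0.024293 substitutions/site.
Under a molecular clock d = 2μt, so t = d/(2μ) = 0.024293 / (2 × 2.4 × 10^-9) = 5.06 million years.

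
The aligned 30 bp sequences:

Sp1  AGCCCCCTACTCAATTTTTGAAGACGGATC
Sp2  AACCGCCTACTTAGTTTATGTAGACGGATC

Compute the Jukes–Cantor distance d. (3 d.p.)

0.233

The sequences differ at 6 of 30 sites (2, 5, 12, 14, 18, 21), so p = 6/30 = 0.2.
d = −(3/4) ln(1 − 4p/3) = −0.75 ln(1 − 0.266667) = −0.75 ln(0.733333)
  = −0.75 × (-0.310155) = 0.232616 substitutions/site.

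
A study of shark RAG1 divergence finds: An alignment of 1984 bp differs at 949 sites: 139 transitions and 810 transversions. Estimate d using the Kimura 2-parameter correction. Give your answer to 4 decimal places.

0.8214

P = 139/1984 ≈ 0.07006 and Q = 810/1984 ≈ 0.408266.
Under the Kimura two-parameter model, d = −½ ln(1 − 2P − Q) − ¼ ln(1 − 2Q).
1 − 2P − Q = 0.451614, giving −½ ln(0.451614) = 0.397464.
1 − 2Q = 0.183468, giving −¼ ln(0.183468) = 0.423929.
d = 0.397464 + 0.423929 = 0.821393.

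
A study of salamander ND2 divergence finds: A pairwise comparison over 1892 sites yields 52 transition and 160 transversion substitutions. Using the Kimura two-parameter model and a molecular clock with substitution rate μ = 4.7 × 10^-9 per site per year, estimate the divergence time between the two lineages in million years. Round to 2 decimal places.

P = 52/1892 ≈ 0.027484 and Q = 160/1892 ≈ 0.084567.
Under the Kimura two-parameter model, d = −½ ln(1 − 2P − Q) − ¼ ln(1 − 2Q).
1 − 2P − Q = 0.860465, giving −½ ln(0.860465) = 0.075141.
1 − 2Q = 0.830866, giving −¼ ln(0.830866) = 0.046322.
d = 0.075141 + 0.046322 = 0.121463.
Under a molecular clock d = 2μt, so t = d/(2μ) = 0.121463 / (2 × 4.7 × 10^-9) = 12.92 million years.

12.92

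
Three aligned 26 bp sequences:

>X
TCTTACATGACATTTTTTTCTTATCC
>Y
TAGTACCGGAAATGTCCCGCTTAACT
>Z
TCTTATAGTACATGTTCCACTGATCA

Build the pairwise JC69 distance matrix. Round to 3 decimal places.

d(X,Y) = 0.717, d(X,Z) = 0.464, d(Y,Z) = 0.623

X–Y: 12/26 sites differ → p ≈ 0.461538, d = −0.75 ln(1 − 0.615384) = 0.716632 ≈ 0.717.
X–Z: 9/26 sites differ → p ≈ 0.346154, d = −0.75 ln(1 − 0.461539) = 0.464280 ≈ 0.464.
Y–Z: 11/26 sites differ → p ≈ 0.423077, d = −0.75 ln(1 − 0.564103) = 0.622762 ≈ 0.623.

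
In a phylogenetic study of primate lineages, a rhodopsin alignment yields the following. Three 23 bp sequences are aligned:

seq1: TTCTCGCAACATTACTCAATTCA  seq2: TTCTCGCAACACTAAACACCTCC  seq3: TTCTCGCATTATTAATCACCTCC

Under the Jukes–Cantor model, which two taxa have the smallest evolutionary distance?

seq2 and seq3

seq1–seq2: 6/23 differ, p = 0.261, d = 0.321.
seq1–seq3: 6/23 differ, p = 0.261, d = 0.321.
seq2–seq3: 4/23 differ, p = 0.174, d = 0.198.
The smallest distance is between seq2 and seq3.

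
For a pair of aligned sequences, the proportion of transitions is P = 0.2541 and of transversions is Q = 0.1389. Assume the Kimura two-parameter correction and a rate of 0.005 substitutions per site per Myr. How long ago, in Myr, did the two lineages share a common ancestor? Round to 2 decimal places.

60.21

Under the Kimura two-parameter model, d = −½ ln(1 − 2P − Q) − ¼ ln(1 − 2Q).
1 − 2P − Q = 0.3529, giving −½ ln(0.3529) = 0.520785.
1 − 2Q = 0.7222, giving −¼ ln(0.7222) = 0.081363.
d = 0.520785 + 0.081363 = 0.602148.
Under a molecular clock d = 2μt, so t = d/(2μ) = 0.602148 / (2 × 0.005) = 60.21 Myr.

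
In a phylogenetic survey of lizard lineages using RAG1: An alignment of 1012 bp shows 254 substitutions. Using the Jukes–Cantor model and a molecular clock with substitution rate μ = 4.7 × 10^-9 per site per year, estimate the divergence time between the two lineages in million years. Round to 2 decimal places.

32.51

p = 254/1012 ≈ 0.250988.
d = −(3/4) ln(1 − 4p/3) = −0.75 ln(1 − 0.334651) = −0.75 ln(0.665349)
  = −0.75 × (-0.407444) = 0.305583 substitutions/site.
Under a molecular clock d = 2μt, so t = d/(2μ) = 0.305583 / (2 × 4.7 × 10^-9) = 32.51 million years.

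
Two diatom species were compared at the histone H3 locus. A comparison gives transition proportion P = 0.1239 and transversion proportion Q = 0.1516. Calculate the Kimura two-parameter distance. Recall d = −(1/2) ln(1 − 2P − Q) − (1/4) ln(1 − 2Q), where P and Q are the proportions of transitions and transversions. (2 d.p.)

Under the Kimura two-parameter model, d = −½ ln(1 − 2P − Q) − ¼ ln(1 − 2Q).
1 − 2P − Q = 0.6006, giving −½ ln(0.6006) = 0.254913.
1 − 2Q = 0.6968, giving −¼ ln(0.6968) = 0.090314.
d = 0.254913 + 0.090314 = 0.345227.

0.35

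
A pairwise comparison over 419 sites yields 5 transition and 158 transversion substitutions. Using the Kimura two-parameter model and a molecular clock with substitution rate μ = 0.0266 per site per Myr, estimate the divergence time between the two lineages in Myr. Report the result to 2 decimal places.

P = 5/419 ≈ 0.011933 and Q = 158/419 ≈ 0.377088.
Under the Kimura two-parameter model, d = −½ ln(1 − 2P − Q) − ¼ ln(1 − 2Q).
1 − 2P − Q = 0.599046, giving −½ ln(0.599046) = 0.256208.
1 − 2Q = 0.245824, giving −¼ ln(0.245824) = 0.350785.
d = 0.256208 + 0.350785 = 0.606993.
Under a molecular clock d = 2μt, so t = d/(2μ) = 0.606993 / (2 × 0.0266) = 11.41 Myr.

11.41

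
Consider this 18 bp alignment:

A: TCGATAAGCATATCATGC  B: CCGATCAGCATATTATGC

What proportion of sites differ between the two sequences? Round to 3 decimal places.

0.167

The sequences differ at 3 of 18 positions (sites 1, 6, 14).
p = 3/18 = 0.166666… ≈ 0.167 (to 3 d.p.).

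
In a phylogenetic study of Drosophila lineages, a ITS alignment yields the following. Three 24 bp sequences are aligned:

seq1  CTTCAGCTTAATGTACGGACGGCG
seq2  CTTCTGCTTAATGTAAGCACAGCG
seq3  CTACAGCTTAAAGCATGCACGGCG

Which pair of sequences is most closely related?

seq1–seq2: 4/24 differ, p = 0.167, d = 0.188.
seq1–seq3: 5/24 differ, p = 0.208, d = 0.244.
seq2–seq3: 6/24 differ, p = 0.250, d = 0.304.
The smallest distance is between seq1 and seq2.

seq1 and seq2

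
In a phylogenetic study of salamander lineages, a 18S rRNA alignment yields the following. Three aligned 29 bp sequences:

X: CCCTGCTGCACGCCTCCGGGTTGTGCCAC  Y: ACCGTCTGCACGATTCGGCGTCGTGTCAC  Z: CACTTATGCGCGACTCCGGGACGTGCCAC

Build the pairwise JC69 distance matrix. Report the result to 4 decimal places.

d(X,Y) = 0.4006, d(X,Z) = 0.2913, d(Y,Z) = 0.4618

X–Y: 9/29 sites differ → p ≈ 0.310345, d = −0.75 ln(1 − 0.413793) = 0.400562 ≈ 0.4006.
X–Z: 7/29 sites differ → p ≈ 0.241379, d = −0.75 ln(1 − 0.321839) = 0.291278 ≈ 0.2913.
Y–Z: 10/29 sites differ → p ≈ 0.344828, d = −0.75 ln(1 − 0.459771) = 0.461822 ≈ 0.4618.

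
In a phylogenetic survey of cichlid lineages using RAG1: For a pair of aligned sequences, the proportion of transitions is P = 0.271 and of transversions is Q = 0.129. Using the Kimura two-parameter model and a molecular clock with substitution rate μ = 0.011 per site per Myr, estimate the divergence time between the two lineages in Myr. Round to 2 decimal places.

Under the Kimura two-parameter model, d = −½ ln(1 − 2P − Q) − ¼ ln(1 − 2Q).
1 − 2P − Q = 0.329, giving −½ ln(0.329) = 0.555849.
1 − 2Q = 0.742, giving −¼ ln(0.742) = 0.074602.
d = 0.555849 + 0.074602 = 0.630451.
Under a molecular clock d = 2μt, so t = d/(2μ) = 0.630451 / (2 × 0.011) = 28.66 Myr.

28.66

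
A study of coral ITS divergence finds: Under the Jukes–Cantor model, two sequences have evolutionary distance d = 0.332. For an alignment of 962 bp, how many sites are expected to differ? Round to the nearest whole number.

258

Invert JC69: p = (3/4)(1 − e^(−4d/3)) = 0.75 × (1 − e^(-0.442667)) = 0.75 × (1 − 0.642321) = 0.268259.
Expected differing sites = pL ≈ 0.268259 × 962 = 258.065158 ≈ 258.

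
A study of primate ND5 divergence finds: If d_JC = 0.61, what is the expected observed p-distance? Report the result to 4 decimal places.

p = (3/4)(1 − e^(−4d/3)) = 0.75 × (1 − e^(-0.813333)) = 0.75 × (1 − 0.443378) = 0.417467.

0.4175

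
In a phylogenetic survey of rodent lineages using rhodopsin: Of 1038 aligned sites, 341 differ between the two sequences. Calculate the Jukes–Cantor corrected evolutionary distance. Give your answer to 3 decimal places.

0.432

p = 341/1038 ≈ 0.328516.
d = −(3/4) ln(1 − 4p/3) = −0.75 ln(1 − 0.438021) = −0.75 ln(0.561979)
  = −0.75 × (-0.576291) = 0.432218 substitutions/site.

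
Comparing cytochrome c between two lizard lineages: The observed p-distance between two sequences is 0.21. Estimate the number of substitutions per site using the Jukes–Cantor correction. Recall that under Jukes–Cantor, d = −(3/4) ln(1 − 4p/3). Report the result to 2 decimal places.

0.25

d = −(3/4) ln(1 − 4p/3) = −0.75 ln(1 − 0.28) = −0.75 ln(0.72)
  = −0.75 × (-0.328504) = 0.246378 substitutions/site.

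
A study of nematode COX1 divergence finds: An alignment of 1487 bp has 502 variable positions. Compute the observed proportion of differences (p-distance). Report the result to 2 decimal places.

p = 502/1487 = 0.337592… ≈ 0.34 (to 2 d.p.).

0.34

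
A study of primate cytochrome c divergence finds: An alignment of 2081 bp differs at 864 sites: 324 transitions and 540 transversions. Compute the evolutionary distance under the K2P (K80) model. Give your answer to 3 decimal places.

0.606

P = 324/2081 ≈ 0.155694 and Q = 540/2081 ≈ 0.259491.
Under the Kimura two-parameter model, d = −½ ln(1 − 2P − Q) − ¼ ln(1 − 2Q).
1 − 2P − Q = 0.429121, giving −½ ln(0.429121) = 0.423008.
1 − 2Q = 0.481018, giving −¼ ln(0.481018) = 0.182963.
d = 0.423008 + 0.182963 = 0.605971.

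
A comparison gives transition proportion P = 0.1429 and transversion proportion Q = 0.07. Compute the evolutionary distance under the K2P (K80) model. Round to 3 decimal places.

0.258

Under the Kimura two-parameter model, d = −½ ln(1 − 2P − Q) − ¼ ln(1 − 2Q).
1 − 2P − Q = 0.6442, giving −½ ln(0.6442) = 0.219873.
1 − 2Q = 0.86, giving −¼ ln(0.86) = 0.037706.
d = 0.219873 + 0.037706 = 0.257579.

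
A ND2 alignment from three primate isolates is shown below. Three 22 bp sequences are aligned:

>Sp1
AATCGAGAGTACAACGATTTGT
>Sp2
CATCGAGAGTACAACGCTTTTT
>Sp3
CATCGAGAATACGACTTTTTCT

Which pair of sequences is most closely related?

Sp1 and Sp2

Sp1–Sp2: 3/22 differ, p = 0.136, d = 0.151.
Sp1–Sp3: 6/22 differ, p = 0.273, d = 0.339.
Sp2–Sp3: 5/22 differ, p = 0.227, d = 0.271.
The smallest distance is between Sp1 and Sp2.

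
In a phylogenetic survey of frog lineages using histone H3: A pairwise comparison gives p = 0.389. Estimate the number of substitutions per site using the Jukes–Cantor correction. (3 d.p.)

d = −(3/4) ln(1 − 4p/3) = −0.75 ln(1 − 0.518667) = −0.75 ln(0.481333)
  = −0.75 × (-0.731196) = 0.548397 substitutions/site.

0.548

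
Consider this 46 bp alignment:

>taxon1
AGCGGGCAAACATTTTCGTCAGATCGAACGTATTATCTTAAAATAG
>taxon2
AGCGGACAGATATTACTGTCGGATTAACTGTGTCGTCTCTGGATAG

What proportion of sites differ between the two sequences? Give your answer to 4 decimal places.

The sequences differ at 18 of 46 positions.
p = 18/46 = 0.391304… ≈ 0.3913 (to 4 d.p.).

0.3913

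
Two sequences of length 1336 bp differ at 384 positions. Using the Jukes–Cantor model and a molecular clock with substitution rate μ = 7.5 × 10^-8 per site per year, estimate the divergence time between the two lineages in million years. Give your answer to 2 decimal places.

2.42

p = 384/1336 ≈ 0.287425.
d = −(3/4) ln(1 − 4p/3) = −0.75 ln(1 − 0.383233) = −0.75 ln(0.616767)
  = −0.75 × (-0.483264) = 0.362448 substitutions/site.
Under a molecular clock d = 2μt, so t = d/(2μ) = 0.362448 / (2 × 7.5 × 10^-8) = 2.42 million years.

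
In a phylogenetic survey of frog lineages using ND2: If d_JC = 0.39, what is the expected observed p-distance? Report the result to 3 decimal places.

p = (3/4)(1 − e^(−4d/3)) = 0.75 × (1 − e^(-0.52)) = 0.75 × (1 − 0.594521) = 0.304109.

0.304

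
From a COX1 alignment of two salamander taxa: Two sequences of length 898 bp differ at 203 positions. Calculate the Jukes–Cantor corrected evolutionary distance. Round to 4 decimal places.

0.2690

p = 203/898 ≈ 0.226058.
d = −(3/4) ln(1 − 4p/3) = −0.75 ln(1 − 0.301411) = −0.75 ln(0.698589)
  = −0.75 × (-0.358693) = 0.269020 substitutions/site.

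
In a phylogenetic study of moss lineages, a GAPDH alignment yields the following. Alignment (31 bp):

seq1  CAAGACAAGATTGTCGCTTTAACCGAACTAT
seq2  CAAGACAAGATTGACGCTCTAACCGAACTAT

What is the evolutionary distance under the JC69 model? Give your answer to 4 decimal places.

The sequences differ at 2 of 31 sites (14, 19), so p = 2/31 ≈ 0.064516.
d = −(3/4) ln(1 − 4p/3) = −0.75 ln(1 − 0.086021) = −0.75 ln(0.913979)
  = −0.75 × (-0.089948) = 0.067461 substitutions/site.

0.0675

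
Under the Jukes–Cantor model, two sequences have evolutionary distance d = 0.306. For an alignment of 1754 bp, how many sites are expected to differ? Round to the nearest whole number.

441

Invert JC69: p = (3/4)(1 − e^(−4d/3)) = 0.75 × (1 − e^(-0.408)) = 0.75 × (1 − 0.664979) = 0.251266.
Expected differing sites = pL ≈ 0.251266 × 1754 = 440.720564 ≈ 441.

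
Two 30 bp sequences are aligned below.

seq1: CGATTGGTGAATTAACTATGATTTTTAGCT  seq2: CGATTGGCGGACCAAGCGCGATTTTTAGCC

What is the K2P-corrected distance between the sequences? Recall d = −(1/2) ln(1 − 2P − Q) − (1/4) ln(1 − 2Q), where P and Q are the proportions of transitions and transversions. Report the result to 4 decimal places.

0.4354

Of 30 sites, 8 differences are transitions and 1 are transversions, so P = 8/30 ≈ 0.266667 and Q = 1/30 ≈ 0.033333.
Under the Kimura two-parameter model, d = −½ ln(1 − 2P − Q) − ¼ ln(1 − 2Q).
1 − 2P − Q = 0.433333, giving −½ ln(0.433333) = 0.418124.
1 − 2Q = 0.933334, giving −¼ ln(0.933334) = 0.017248.
d = 0.418124 + 0.017248 = 0.435372.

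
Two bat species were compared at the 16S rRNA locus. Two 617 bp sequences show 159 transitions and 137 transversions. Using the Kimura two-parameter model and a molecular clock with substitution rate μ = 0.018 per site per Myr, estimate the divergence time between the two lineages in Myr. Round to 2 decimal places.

22.65

P = 159/617 ≈ 0.257699 and Q = 137/617 ≈ 0.222042.
Under the Kimura two-parameter model, d = −½ ln(1 − 2P − Q) − ¼ ln(1 − 2Q).
1 − 2P − Q = 0.26256, giving −½ ln(0.26256) = 0.668638.
1 − 2Q = 0.555916, giving −¼ ln(0.555916) = 0.146785.
d = 0.668638 + 0.146785 = 0.815423.
Under a molecular clock d = 2μt, so t = d/(2μ) = 0.815423 / (2 × 0.018) = 22.65 Myr.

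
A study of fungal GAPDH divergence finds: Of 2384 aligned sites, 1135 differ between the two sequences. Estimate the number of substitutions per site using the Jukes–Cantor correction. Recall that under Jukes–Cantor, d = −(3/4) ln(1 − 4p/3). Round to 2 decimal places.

0.76

p = 1135/2384 ≈ 0.476091.
d = −(3/4) ln(1 − 4p/3) = −0.75 ln(1 − 0.634788) = −0.75 ln(0.365212)
  = −0.75 × (-1.007277) = 0.755458 substitutions/site.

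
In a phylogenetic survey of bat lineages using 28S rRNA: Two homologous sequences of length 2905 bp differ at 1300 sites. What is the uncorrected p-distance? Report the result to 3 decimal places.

p = 1300/2905 = 0.447504… ≈ 0.448 (to 3 d.p.).

0.448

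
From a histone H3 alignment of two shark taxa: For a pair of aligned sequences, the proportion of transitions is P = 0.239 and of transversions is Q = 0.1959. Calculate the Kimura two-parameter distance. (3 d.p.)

Under the Kimura two-parameter model, d = −½ ln(1 − 2P − Q) − ¼ ln(1 − 2Q).
1 − 2P − Q = 0.3261, giving −½ ln(0.3261) = 0.560276.
1 − 2Q = 0.6082, giving −¼ ln(0.6082) = 0.124313.
d = 0.560276 + 0.124313 = 0.684589.

0.685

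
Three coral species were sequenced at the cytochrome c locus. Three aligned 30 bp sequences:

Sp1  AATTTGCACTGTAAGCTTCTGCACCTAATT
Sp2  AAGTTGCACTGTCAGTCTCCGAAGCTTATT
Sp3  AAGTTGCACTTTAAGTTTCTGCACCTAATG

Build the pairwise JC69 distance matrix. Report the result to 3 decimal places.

d(Sp1,Sp2) = 0.330, d(Sp1,Sp3) = 0.147, d(Sp2,Sp3) = 0.330

Sp1–Sp2: 8/30 sites differ → p ≈ 0.266667, d = −0.75 ln(1 − 0.355556) = 0.329526 ≈ 0.330.
Sp1–Sp3: 4/30 sites differ → p ≈ 0.133333, d = −0.75 ln(1 − 0.177777) = 0.146808 ≈ 0.147.
Sp2–Sp3: 8/30 sites differ → p ≈ 0.266667, d = −0.75 ln(1 − 0.355556) = 0.329526 ≈ 0.330.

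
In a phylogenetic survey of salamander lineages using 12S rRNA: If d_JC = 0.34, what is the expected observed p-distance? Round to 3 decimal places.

0.273

p = (3/4)(1 − e^(−4d/3)) = 0.75 × (1 − e^(-0.453333)) = 0.75 × (1 − 0.635506) = 0.273371.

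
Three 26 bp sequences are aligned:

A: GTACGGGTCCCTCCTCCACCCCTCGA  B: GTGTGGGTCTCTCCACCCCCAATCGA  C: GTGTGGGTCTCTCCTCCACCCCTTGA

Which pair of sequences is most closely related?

A–B: 7/26 differ, p = 0.269, d = 0.334.
A–C: 4/26 differ, p = 0.154, d = 0.172.
B–C: 5/26 differ, p = 0.192, d = 0.222.
The smallest distance is between A and C.

A and C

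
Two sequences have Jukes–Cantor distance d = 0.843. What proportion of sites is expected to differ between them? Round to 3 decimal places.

0.506

p = (3/4)(1 − e^(−4d/3)) = 0.75 × (1 − e^(-1.124)) = 0.75 × (1 − 0.324977) = 0.506267.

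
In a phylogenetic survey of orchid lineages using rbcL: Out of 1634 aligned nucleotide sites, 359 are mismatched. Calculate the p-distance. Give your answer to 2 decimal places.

p = 359/1634 = 0.219706… ≈ 0.22 (to 2 d.p.).

0.22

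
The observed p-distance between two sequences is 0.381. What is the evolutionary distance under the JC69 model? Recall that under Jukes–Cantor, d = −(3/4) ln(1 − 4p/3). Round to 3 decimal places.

0.532

d = −(3/4) ln(1 − 4p/3) = −0.75 ln(1 − 0.508) = −0.75 ln(0.492)
  = −0.75 × (-0.709277) = 0.531958 substitutions/site.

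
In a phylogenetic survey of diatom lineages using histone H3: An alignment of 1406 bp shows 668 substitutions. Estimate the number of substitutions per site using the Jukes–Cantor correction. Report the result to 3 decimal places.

0.753

p = 668/1406 ≈ 0.475107.
d = −(3/4) ln(1 − 4p/3) = −0.75 ln(1 − 0.633476) = −0.75 ln(0.366524)
  = −0.75 × (-1.003691) = 0.752768 substitutions/site.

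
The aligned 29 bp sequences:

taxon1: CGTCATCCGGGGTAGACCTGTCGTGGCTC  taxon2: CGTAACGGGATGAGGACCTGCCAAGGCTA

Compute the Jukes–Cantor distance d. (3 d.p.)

The sequences differ at 12 of 29 sites, so p = 12/29 ≈ 0.413793.
d = −(3/4) ln(1 − 4p/3) = −0.75 ln(1 − 0.551724) = −0.75 ln(0.448276)
  = −0.75 × (-0.802346) = 0.601760 substitutions/site.

0.602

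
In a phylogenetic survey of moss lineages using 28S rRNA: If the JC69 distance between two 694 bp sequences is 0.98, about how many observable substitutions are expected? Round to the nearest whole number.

380

Invert JC69: p = (3/4)(1 − e^(−4d/3)) = 0.75 × (1 − e^(-1.306667)) = 0.75 × (1 − 0.270721) = 0.546959.
Expected differing sites = pL ≈ 0.546959 × 694 = 379.589546 ≈ 380.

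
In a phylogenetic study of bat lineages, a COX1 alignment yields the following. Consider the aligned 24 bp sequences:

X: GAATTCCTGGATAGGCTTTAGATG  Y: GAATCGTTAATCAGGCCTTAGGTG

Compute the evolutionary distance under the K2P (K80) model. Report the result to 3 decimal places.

Of 24 sites, 7 differences are transitions and 2 are transversions, so P = 7/24 ≈ 0.291667 and Q = 2/24 ≈ 0.083333.
Under the Kimura two-parameter model, d = −½ ln(1 − 2P − Q) − ¼ ln(1 − 2Q).
1 − 2P − Q = 0.333333, giving −½ ln(0.333333) = 0.549307.
1 − 2Q = 0.833334, giving −¼ ln(0.833334) = 0.045580.
d = 0.549307 + 0.045580 = 0.594887.

0.595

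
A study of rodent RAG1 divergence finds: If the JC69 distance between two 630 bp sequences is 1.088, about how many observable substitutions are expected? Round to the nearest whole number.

Invert JC69: p = (3/4)(1 − e^(−4d/3)) = 0.75 × (1 − e^(-1.450667)) = 0.75 × (1 − 0.234414) = 0.574190.
Expected differing sites = pL ≈ 0.574190 × 630 = 361.7397 ≈ 362.

362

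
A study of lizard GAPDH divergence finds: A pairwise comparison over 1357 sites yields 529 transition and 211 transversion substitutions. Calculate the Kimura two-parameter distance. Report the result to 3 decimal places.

P = 529/1357 ≈ 0.389831 and Q = 211/1357 ≈ 0.15549.
Under the Kimura two-parameter model, d = −½ ln(1 − 2P − Q) − ¼ ln(1 − 2Q).
1 − 2P − Q = 0.064848, giving −½ ln(0.064848) = 1.367855.
1 − 2Q = 0.68902, giving −¼ ln(0.68902) = 0.093121.
d = 1.367855 + 0.093121 = 1.460976.

1.461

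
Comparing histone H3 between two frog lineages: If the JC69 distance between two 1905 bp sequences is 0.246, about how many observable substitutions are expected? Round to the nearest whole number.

Invert JC69: p = (3/4)(1 − e^(−4d/3)) = 0.75 × (1 − e^(-0.328)) = 0.75 × (1 − 0.720363) = 0.209728.
Expected differing sites = pL ≈ 0.209728 × 1905 = 399.53184 ≈ 400.

400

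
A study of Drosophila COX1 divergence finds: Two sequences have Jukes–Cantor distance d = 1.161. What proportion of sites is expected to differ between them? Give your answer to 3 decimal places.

0.590

p = (3/4)(1 − e^(−4d/3)) = 0.75 × (1 − e^(-1.548)) = 0.75 × (1 − 0.212673) = 0.590495.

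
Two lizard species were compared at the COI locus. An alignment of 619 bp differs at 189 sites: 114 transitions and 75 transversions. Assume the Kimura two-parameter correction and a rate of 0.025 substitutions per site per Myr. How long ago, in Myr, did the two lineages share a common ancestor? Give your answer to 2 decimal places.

8.11

P = 114/619 ≈ 0.184168 and Q = 75/619 ≈ 0.121163.
Under the Kimura two-parameter model, d = −½ ln(1 − 2P − Q) − ¼ ln(1 − 2Q).
1 − 2P − Q = 0.510501, giving −½ ln(0.510501) = 0.336181.
1 − 2Q = 0.757674, giving −¼ ln(0.757674) = 0.069376.
d = 0.336181 + 0.069376 = 0.405557.
Under a molecular clock d = 2μt, so t = d/(2μ) = 0.405557 / (2 × 0.025) = 8.11 Myr.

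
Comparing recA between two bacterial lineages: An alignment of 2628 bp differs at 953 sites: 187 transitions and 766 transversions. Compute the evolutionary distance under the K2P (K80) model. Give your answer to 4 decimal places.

0.5030

P = 187/2628 ≈ 0.071157 and Q = 766/2628 ≈ 0.291476.
Under the Kimura two-parameter model, d = −½ ln(1 − 2P − Q) − ¼ ln(1 − 2Q).
1 − 2P − Q = 0.56621, giving −½ ln(0.56621) = 0.284395.
1 − 2Q = 0.417048, giving −¼ ln(0.417048) = 0.218638.
d = 0.284395 + 0.218638 = 0.503033.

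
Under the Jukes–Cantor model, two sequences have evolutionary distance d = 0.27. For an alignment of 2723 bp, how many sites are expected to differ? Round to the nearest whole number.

Invert JC69: p = (3/4)(1 − e^(−4d/3)) = 0.75 × (1 − e^(-0.36)) = 0.75 × (1 − 0.697676) = 0.226743.
Expected differing sites = pL ≈ 0.226743 × 2723 = 617.421189 ≈ 617.

617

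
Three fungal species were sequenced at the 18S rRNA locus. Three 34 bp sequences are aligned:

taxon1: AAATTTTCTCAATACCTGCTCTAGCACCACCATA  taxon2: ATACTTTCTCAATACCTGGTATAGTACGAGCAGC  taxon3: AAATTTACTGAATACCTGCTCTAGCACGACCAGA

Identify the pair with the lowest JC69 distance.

taxon1–taxon2: 9/34 differ, p = 0.265, d = 0.326.
taxon1–taxon3: 4/34 differ, p = 0.118, d = 0.128.
taxon2–taxon3: 9/34 differ, p = 0.265, d = 0.326.
The smallest distance is between taxon1 and taxon3.

taxon1 and taxon3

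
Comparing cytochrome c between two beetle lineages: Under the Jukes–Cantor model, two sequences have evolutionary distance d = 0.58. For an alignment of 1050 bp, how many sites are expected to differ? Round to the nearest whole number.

424

Invert JC69: p = (3/4)(1 − e^(−4d/3)) = 0.75 × (1 − e^(-0.773333)) = 0.75 × (1 − 0.461472) = 0.403896.
Expected differing sites = pL ≈ 0.403896 × 1050 = 424.0908 ≈ 424.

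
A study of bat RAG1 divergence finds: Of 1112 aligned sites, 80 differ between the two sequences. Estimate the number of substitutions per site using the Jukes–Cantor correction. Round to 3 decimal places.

0.076

p = 80/1112 ≈ 0.071942.
d = −(3/4) ln(1 − 4p/3) = −0.75 ln(1 − 0.095923) = −0.75 ln(0.904077)
  = −0.75 × (-0.100841) = 0.075631 substitutions/site.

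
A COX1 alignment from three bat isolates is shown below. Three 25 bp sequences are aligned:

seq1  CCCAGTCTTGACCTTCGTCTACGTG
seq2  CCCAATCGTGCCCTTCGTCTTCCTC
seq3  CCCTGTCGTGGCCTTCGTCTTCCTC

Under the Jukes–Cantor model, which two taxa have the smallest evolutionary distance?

seq1–seq2: 6/25 differ, p = 0.240, d = 0.289.
seq1–seq3: 6/25 differ, p = 0.240, d = 0.289.
seq2–seq3: 3/25 differ, p = 0.120, d = 0.131.
The smallest distance is between seq2 and seq3.

seq2 and seq3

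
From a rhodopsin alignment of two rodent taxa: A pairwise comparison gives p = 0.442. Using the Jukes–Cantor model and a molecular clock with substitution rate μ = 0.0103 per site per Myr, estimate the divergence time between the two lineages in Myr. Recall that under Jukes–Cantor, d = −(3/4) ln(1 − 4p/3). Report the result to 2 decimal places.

d = −(3/4) ln(1 − 4p/3) = −0.75 ln(1 − 0.589333) = −0.75 ln(0.410667)
  = −0.75 × (-0.889973) = 0.667480 substitutions/site.
Under a molecular clock d = 2μt, so t = d/(2μ) = 0.667480 / (2 × 0.0103) = 32.40 Myr.

32.40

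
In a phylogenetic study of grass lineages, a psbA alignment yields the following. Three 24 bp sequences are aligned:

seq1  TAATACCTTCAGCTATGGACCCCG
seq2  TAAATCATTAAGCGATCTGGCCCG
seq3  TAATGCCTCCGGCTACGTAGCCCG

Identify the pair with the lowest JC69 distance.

seq1–seq2: 9/24 differ, p = 0.375, d = 0.520.
seq1–seq3: 6/24 differ, p = 0.250, d = 0.304.
seq2–seq3: 10/24 differ, p = 0.417, d = 0.608.
The smallest distance is between seq1 and seq3.

seq1 and seq3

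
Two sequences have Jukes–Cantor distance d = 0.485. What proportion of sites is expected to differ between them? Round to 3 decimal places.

0.357

p = (3/4)(1 − e^(−4d/3)) = 0.75 × (1 − e^(-0.646667)) = 0.75 × (1 − 0.523789) = 0.357158.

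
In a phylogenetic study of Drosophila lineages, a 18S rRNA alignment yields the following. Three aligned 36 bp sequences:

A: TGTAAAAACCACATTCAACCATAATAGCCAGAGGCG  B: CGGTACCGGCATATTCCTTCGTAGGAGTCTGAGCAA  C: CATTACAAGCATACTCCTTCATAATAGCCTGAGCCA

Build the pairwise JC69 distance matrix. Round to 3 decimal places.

A–B: 19/36 sites differ → p ≈ 0.527778, d = −0.75 ln(1 − 0.703704) = 0.912297 ≈ 0.912.
A–C: 13/36 sites differ → p ≈ 0.361111, d = −0.75 ln(1 − 0.481481) = 0.492584 ≈ 0.493.
B–C: 10/36 sites differ → p ≈ 0.277778, d = −0.75 ln(1 − 0.370371) = 0.346968 ≈ 0.347.

d(A,B) = 0.912, d(A,C) = 0.493, d(B,C) = 0.347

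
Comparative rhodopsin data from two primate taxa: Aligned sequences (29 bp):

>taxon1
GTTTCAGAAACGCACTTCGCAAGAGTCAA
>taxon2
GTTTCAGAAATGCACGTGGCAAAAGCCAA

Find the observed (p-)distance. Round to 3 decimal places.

The sequences differ at 5 of 29 positions (sites 11, 16, 18, 23, 26).
p = 5/29 = 0.172413… ≈ 0.172 (to 3 d.p.).

0.172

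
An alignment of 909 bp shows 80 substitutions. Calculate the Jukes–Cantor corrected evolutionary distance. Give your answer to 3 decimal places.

p = 80/909 ≈ 0.088009.
d = −(3/4) ln(1 − 4p/3) = −0.75 ln(1 − 0.117345) = −0.75 ln(0.882655)
  = −0.75 × (-0.124821) = 0.093616 substitutions/site.

0.094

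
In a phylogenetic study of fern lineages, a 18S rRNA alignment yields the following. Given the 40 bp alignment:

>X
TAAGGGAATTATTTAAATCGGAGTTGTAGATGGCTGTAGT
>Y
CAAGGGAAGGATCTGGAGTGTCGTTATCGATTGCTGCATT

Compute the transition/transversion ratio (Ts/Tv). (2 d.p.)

Transitions are A↔G and C↔T; transversions are all other mismatches.
Transitions: 7. Transversions: 8.
R = 7/8 = 0.875 ≈ 0.88 (to 2 d.p.).

0.88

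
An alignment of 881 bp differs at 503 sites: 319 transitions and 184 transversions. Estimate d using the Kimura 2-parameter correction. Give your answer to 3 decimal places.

P = 319/881 ≈ 0.362089 and Q = 184/881 ≈ 0.208854.
Under the Kimura two-parameter model, d = −½ ln(1 − 2P − Q) − ¼ ln(1 − 2Q).
1 − 2P − Q = 0.066968, giving −½ ln(0.066968) = 1.351770.
1 − 2Q = 0.582292, giving −¼ ln(0.582292) = 0.135196.
d = 1.351770 + 0.135196 = 1.486966.

1.487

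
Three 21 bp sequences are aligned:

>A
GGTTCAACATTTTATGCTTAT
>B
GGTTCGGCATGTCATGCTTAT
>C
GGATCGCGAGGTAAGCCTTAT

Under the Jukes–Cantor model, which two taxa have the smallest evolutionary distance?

A and B

A–B: 4/21 differ, p = 0.190, d = 0.220.
A–C: 9/21 differ, p = 0.429, d = 0.635.
B–C: 7/21 differ, p = 0.333, d = 0.441.
The smallest distance is between A and B.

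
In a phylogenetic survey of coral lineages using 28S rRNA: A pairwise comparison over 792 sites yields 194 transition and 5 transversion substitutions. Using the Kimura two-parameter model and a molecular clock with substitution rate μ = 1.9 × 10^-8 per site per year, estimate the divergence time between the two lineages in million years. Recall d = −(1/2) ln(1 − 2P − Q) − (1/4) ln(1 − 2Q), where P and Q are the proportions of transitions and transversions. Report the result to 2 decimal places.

9.10

P = 194/792 ≈ 0.244949 and Q = 5/792 ≈ 0.006313.
Under the Kimura two-parameter model, d = −½ ln(1 − 2P − Q) − ¼ ln(1 − 2Q).
1 − 2P − Q = 0.503789, giving −½ ln(0.503789) = 0.342799.
1 − 2Q = 0.987374, giving −¼ ln(0.987374) = 0.003177.
d = 0.342799 + 0.003177 = 0.345976.
Under a molecular clock d = 2μt, so t = d/(2μ) = 0.345976 / (2 × 1.9 × 10^-8) = 9.10 million years.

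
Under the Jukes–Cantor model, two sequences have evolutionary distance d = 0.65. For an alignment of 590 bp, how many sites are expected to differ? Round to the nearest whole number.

256

Invert JC69: p = (3/4)(1 − e^(−4d/3)) = 0.75 × (1 − e^(-0.866667)) = 0.75 × (1 − 0.420350) = 0.434738.
Expected differing sites = pL ≈ 0.434738 × 590 = 256.49542 ≈ 256.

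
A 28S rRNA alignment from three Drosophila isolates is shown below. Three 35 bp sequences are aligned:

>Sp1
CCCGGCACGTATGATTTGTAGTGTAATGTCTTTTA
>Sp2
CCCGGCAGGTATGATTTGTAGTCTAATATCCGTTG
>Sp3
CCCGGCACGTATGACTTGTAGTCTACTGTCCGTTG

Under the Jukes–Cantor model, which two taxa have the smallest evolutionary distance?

Sp2 and Sp3

Sp1–Sp2: 6/35 differ, p = 0.171, d = 0.195.
Sp1–Sp3: 6/35 differ, p = 0.171, d = 0.195.
Sp2–Sp3: 4/35 differ, p = 0.114, d = 0.124.
The smallest distance is between Sp2 and Sp3.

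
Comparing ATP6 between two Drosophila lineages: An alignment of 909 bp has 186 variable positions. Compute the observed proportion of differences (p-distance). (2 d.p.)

0.20

p = 186/909 = 0.204620… ≈ 0.20 (to 2 d.p.).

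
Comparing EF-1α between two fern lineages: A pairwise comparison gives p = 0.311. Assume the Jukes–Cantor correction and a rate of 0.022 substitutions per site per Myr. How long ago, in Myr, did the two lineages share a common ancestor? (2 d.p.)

d = −(3/4) ln(1 − 4p/3) = −0.75 ln(1 − 0.414667) = −0.75 ln(0.585333)
  = −0.75 × (-0.535574) = 0.401681 substitutions/site.
Under a molecular clock d = 2μt, so t = d/(2μ) = 0.401681 / (2 × 0.022) = 9.13 Myr.

9.13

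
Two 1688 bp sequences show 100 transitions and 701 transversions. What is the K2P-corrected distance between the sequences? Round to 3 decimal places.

0.825

P = 100/1688 ≈ 0.059242 and Q = 701/1688 ≈ 0.415284.
Under the Kimura two-parameter model, d = −½ ln(1 − 2P − Q) − ¼ ln(1 − 2Q).
1 − 2P − Q = 0.466232, giving −½ ln(0.466232) = 0.381536.
1 − 2Q = 0.169432, giving −¼ ln(0.169432) = 0.443826.
d = 0.381536 + 0.443826 = 0.825362.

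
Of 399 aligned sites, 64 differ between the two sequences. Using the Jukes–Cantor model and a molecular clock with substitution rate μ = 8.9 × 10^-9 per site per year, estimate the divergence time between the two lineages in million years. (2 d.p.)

p = 64/399 ≈ 0.160401.
d = −(3/4) ln(1 − 4p/3) = −0.75 ln(1 − 0.213868) = −0.75 ln(0.786132)
  = −0.75 × (-0.240631) = 0.180473 substitutions/site.
Under a molecular clock d = 2μt, so t = d/(2μ) = 0.180473 / (2 × 8.9 × 10^-9) = 10.14 million years.

10.14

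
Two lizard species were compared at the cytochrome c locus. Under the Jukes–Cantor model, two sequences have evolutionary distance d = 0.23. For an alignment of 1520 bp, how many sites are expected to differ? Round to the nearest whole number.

Invert JC69: p = (3/4)(1 − e^(−4d/3)) = 0.75 × (1 − e^(-0.306667)) = 0.75 × (1 − 0.735896) = 0.198078.
Expected differing sites = pL ≈ 0.198078 × 1520 = 301.07856 ≈ 301.

301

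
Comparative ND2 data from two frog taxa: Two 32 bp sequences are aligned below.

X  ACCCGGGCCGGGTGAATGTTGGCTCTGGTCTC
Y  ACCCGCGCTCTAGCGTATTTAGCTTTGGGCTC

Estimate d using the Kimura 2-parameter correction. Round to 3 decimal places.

0.657

Of 32 sites, 5 differences are transitions and 9 are transversions, so P = 5/32 = 0.15625 and Q = 9/32 = 0.28125.
Under the Kimura two-parameter model, d = −½ ln(1 − 2P − Q) − ¼ ln(1 − 2Q).
1 − 2P − Q = 0.40625, giving −½ ln(0.40625) = 0.450393.
1 − 2Q = 0.4375, giving −¼ ln(0.4375) = 0.206670.
d = 0.450393 + 0.206670 = 0.657063.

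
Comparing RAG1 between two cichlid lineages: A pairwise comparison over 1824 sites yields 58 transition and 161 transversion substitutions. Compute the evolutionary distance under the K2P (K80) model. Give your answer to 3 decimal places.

0.131

P = 58/1824 ≈ 0.031798 and Q = 161/1824 ≈ 0.088268.
Under the Kimura two-parameter model, d = −½ ln(1 − 2P − Q) − ¼ ln(1 − 2Q).
1 − 2P − Q = 0.848136, giving −½ ln(0.848136) = 0.082357.
1 − 2Q = 0.823464, giving −¼ ln(0.823464) = 0.048559.
d = 0.082357 + 0.048559 = 0.130916.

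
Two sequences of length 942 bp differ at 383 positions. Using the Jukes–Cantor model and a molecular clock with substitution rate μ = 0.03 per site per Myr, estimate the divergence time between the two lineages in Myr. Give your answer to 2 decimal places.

p = 383/942 ≈ 0.406582.
d = −(3/4) ln(1 − 4p/3) = −0.75 ln(1 − 0.542109) = −0.75 ln(0.457891)
  = −0.75 × (-0.781124) = 0.585843 substitutions/site.
Under a molecular clock d = 2μt, so t = d/(2μ) = 0.585843 / (2 × 0.03) = 9.76 Myr.

9.76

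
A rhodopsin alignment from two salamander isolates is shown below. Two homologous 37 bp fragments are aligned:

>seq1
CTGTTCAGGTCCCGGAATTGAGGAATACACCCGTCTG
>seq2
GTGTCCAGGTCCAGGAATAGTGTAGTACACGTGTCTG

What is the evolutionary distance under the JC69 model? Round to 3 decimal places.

0.294

The sequences differ at 9 of 37 sites (1, 5, 13, 19, 21, 23, 25, 31, 32), so p = 9/37 ≈ 0.243243.
d = −(3/4) ln(1 − 4p/3) = −0.75 ln(1 − 0.324324) = −0.75 ln(0.675676)
  = −0.75 × (-0.392042) = 0.294032 substitutions/site.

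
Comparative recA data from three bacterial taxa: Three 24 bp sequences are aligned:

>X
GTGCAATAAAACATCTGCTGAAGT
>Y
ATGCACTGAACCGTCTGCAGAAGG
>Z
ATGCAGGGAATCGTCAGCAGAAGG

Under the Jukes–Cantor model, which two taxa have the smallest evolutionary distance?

X–Y: 7/24 differ, p = 0.292, d = 0.369.
X–Z: 9/24 differ, p = 0.375, d = 0.520.
Y–Z: 4/24 differ, p = 0.167, d = 0.188.
The smallest distance is between Y and Z.

Y and Z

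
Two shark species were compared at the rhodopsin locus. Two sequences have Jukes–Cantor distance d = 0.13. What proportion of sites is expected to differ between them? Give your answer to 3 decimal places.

p = (3/4)(1 − e^(−4d/3)) = 0.75 × (1 − e^(-0.173333)) = 0.75 × (1 − 0.840858) = 0.119357.

0.119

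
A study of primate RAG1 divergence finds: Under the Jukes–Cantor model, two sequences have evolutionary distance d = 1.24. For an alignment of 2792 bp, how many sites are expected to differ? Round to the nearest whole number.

Invert JC69: p = (3/4)(1 − e^(−4d/3)) = 0.75 × (1 − e^(-1.653333)) = 0.75 × (1 − 0.191411) = 0.606442.
Expected differing sites = pL ≈ 0.606442 × 2792 = 1693.186064 ≈ 1693.

1693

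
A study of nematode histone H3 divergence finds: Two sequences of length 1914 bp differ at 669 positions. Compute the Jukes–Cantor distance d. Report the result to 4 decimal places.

p = 669/1914 ≈ 0.34953.
d = −(3/4) ln(1 − 4p/3) = −0.75 ln(1 − 0.46604) = −0.75 ln(0.53396)
  = −0.75 × (-0.627434) = 0.470576 substitutions/site.

0.4706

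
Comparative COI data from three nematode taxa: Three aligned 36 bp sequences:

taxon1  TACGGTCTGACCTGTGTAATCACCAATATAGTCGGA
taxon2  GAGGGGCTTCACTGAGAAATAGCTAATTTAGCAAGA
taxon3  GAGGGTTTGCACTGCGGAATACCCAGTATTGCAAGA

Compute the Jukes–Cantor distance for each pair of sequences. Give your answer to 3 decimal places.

d(taxon1,taxon2) = 0.608, d(taxon1,taxon3) = 0.548, d(taxon2,taxon3) = 0.347

taxon1–taxon2: 15/36 sites differ → p ≈ 0.416667, d = −0.75 ln(1 − 0.555556) = 0.608198 ≈ 0.608.
taxon1–taxon3: 14/36 sites differ → p ≈ 0.388889, d = −0.75 ln(1 − 0.518519) = 0.548166 ≈ 0.548.
taxon2–taxon3: 10/36 sites differ → p ≈ 0.277778, d = −0.75 ln(1 − 0.370371) = 0.346968 ≈ 0.347.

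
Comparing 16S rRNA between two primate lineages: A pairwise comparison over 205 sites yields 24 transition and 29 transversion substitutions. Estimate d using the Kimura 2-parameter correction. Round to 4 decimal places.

0.3186

P = 24/205 ≈ 0.117073 and Q = 29/205 ≈ 0.141463.
Under the Kimura two-parameter model, d = −½ ln(1 − 2P − Q) − ¼ ln(1 − 2Q).
1 − 2P − Q = 0.624391, giving −½ ln(0.624391) = 0.235489.
1 − 2Q = 0.717074, giving −¼ ln(0.717074) = 0.083144.
d = 0.235489 + 0.083144 = 0.318633.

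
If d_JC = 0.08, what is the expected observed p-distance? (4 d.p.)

p = (3/4)(1 − e^(−4d/3)) = 0.75 × (1 − e^(-0.106667)) = 0.75 × (1 − 0.898825) = 0.075881.

0.0759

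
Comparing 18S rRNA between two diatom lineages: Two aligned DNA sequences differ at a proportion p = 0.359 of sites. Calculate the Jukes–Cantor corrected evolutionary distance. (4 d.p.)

0.4885

d = −(3/4) ln(1 − 4p/3) = −0.75 ln(1 − 0.478667) = −0.75 ln(0.521333)
  = −0.75 × (-0.651366) = 0.488525 substitutions/site.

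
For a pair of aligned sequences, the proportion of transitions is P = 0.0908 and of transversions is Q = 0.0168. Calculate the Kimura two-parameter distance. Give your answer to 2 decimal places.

0.12

Under the Kimura two-parameter model, d = −½ ln(1 − 2P − Q) − ¼ ln(1 − 2Q).
1 − 2P − Q = 0.8016, giving −½ ln(0.8016) = 0.110573.
1 − 2Q = 0.9664, giving −¼ ln(0.9664) = 0.008544.
d = 0.110573 + 0.008544 = 0.119117.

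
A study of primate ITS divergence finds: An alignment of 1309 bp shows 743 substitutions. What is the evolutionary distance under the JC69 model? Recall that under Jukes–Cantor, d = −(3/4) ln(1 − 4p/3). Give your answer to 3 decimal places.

1.060

p = 743/1309 ≈ 0.567609.
d = −(3/4) ln(1 − 4p/3) = −0.75 ln(1 − 0.756812) = −0.75 ln(0.243188)
  = −0.75 × (-1.413920) = 1.060440 substitutions/site.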